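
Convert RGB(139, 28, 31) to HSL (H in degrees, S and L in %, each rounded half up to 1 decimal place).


Normalize: R'=139/255≈0.5451, G'=28/255≈0.1098, B'=31/255≈0.1216
Max=139/255, Min=28/255, Δ=Max-Min=111/255
L = (Max+Min)/2 = (139+28)/510 = 167/510 = 0.32745… → L = 32.7%
L ≤ 0.5 → S = Δ/(Max+Min) = 111/(139+28) = 111/167 = 0.66467… → S = 66.5%
(the 1/255 factors cancel in S and H, so raw channel differences can be used)
Max is R' → H = 60 × (((G-B)/Δ) mod 6) = 60 × (((28-31)/111) mod 6)
  (-3)/111 = -0.0270…; negative, so add 6 → 5.9729…
  H = 60 × 5.9729… = 358.378…° → H = 358.4°
= HSL(358.4°, 66.5%, 32.7%)


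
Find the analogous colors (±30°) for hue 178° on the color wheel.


Base hue: 178°
Left analog: (178 - 30) mod 360 = 148°
Right analog: (178 + 30) mod 360 = 208°
Analogous hues = 148° and 208°


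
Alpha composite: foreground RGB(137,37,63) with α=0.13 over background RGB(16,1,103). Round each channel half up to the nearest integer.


C = α×F + (1-α)×B, with 1-α = 0.87
R: 0.13×137 + 0.87×16 = 17.81 + 13.92 = 31.73 → 32
G: 0.13×37 + 0.87×1 = 4.81 + 0.87 = 5.68 → 6
B: 0.13×63 + 0.87×103 = 8.19 + 89.61 = 97.80 → 98
= RGB(32, 6, 98)


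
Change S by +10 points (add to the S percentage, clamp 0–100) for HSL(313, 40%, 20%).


Original S = 40%
Adjustment = +10 percentage points
New S = 40 + (10) = 50
Clamp to [0, 100] → 50
= HSL(313°, 50%, 20%)


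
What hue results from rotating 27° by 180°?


New hue = (H + rotation) mod 360
New hue = (27 + 180) mod 360
= 207 mod 360
= 207°


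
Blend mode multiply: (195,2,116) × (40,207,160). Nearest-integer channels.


Multiply: C = A×B/255, rounded to nearest integer
R: 195×40/255 = 7800/255 ≈ 30.588 → 31
G: 2×207/255 = 414/255 ≈ 1.624 → 2
B: 116×160/255 = 18560/255 ≈ 72.784 → 73
= RGB(31, 2, 73)


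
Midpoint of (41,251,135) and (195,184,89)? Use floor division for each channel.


Midpoint: each channel = ⌊(C₁+C₂)/2⌋
R: ⌊(41+195)/2⌋ = 118
G: ⌊(251+184)/2⌋ = 217
B: ⌊(135+89)/2⌋ = 112
= RGB(118, 217, 112)


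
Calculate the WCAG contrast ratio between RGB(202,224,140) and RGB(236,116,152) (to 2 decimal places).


Linearize each sRGB channel c=v/255: c/12.92 if c ≤ 0.04045 else ((c+0.055)/1.055)^2.4
L = 0.2126×R_lin + 0.7152×G_lin + 0.0722×B_lin
Color 1 (202,224,140):
  R=202: 202/255≈0.7922 > 0.04045 → ((0.7922+0.055)/1.055)^2.4 ≈ 0.59062
  G=224: 224/255≈0.8784 > 0.04045 → ((0.8784+0.055)/1.055)^2.4 ≈ 0.74540
  B=140: 140/255≈0.5490 > 0.04045 → ((0.5490+0.055)/1.055)^2.4 ≈ 0.26225
  L1 = 0.2126×0.59062 + 0.7152×0.74540 + 0.0722×0.26225 ≈ 0.67761
Color 2 (236,116,152):
  R=236: 236/255≈0.9255 > 0.04045 → ((0.9255+0.055)/1.055)^2.4 ≈ 0.83880
  G=116: 116/255≈0.4549 > 0.04045 → ((0.4549+0.055)/1.055)^2.4 ≈ 0.17465
  B=152: 152/255≈0.5961 > 0.04045 → ((0.5961+0.055)/1.055)^2.4 ≈ 0.31399
  L2 = 0.2126×0.83880 + 0.7152×0.17465 + 0.0722×0.31399 ≈ 0.32591
Lighter = 0.67761, Darker = 0.32591
Ratio = (L_lighter + 0.05) / (L_darker + 0.05)
Ratio = (0.67761 + 0.05) / (0.32591 + 0.05) = 0.72761 / 0.37591 ≈ 1.9356
Ratio ≈ 1.94:1


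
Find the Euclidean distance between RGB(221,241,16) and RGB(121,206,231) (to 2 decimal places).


d = √[(R₁-R₂)² + (G₁-G₂)² + (B₁-B₂)²]
d = √[(221-121)² + (241-206)² + (16-231)²]
d = √[10000 + 1225 + 46225]
d = √57450
d ≈ 239.69


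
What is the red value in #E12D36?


Color: #E12D36
R = E1 = 225
G = 2D = 45
B = 36 = 54
Red = 225


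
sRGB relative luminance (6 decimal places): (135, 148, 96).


Linearize each channel (sRGB transfer function): c = v/255; c_lin = c/12.92 if c ≤ 0.04045, else ((c+0.055)/1.055)^2.4
  R: 135/255 ≈ 0.529412 > 0.04045 → ((0.529412+0.055)/1.055)^2.4 ≈ 0.242281
  G: 148/255 ≈ 0.580392 > 0.04045 → ((0.580392+0.055)/1.055)^2.4 ≈ 0.296138
  B: 96/255 ≈ 0.376471 > 0.04045 → ((0.376471+0.055)/1.055)^2.4 ≈ 0.116971
R_lin = 0.242281, G_lin = 0.296138, B_lin = 0.116971
L = 0.2126×R + 0.7152×G + 0.0722×B
L = 0.2126×0.242281 + 0.7152×0.296138 + 0.0722×0.116971
L ≈ 0.271752


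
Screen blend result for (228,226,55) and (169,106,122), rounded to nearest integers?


Screen: C = 255 - (255-A)×(255-B)/255, rounded to nearest integer
R: 255 - (255-228)×(255-169)/255 = 255 - 2322/255 ≈ 255 - 9.106 = 245.894 → 246
G: 255 - (255-226)×(255-106)/255 = 255 - 4321/255 ≈ 255 - 16.945 = 238.055 → 238
B: 255 - (255-55)×(255-122)/255 = 255 - 26600/255 ≈ 255 - 104.314 = 150.686 → 151
= RGB(246, 238, 151)


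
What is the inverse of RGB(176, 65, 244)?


Invert: (255-R, 255-G, 255-B)
R: 255-176 = 79
G: 255-65 = 190
B: 255-244 = 11
= RGB(79, 190, 11)


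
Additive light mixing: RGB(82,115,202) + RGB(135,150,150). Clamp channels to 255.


Additive: each channel = min(255, C₁+C₂)
R: 82+135 = 217 → 217
G: 115+150 = 265 → 255
B: 202+150 = 352 → 255
= RGB(217, 255, 255)


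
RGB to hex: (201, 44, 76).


R = 201 → C9 (hex)
G = 44 → 2C (hex)
B = 76 → 4C (hex)
Hex = #C92C4C


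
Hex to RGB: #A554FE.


A5 → 165 (R)
54 → 84 (G)
FE → 254 (B)
= RGB(165, 84, 254)


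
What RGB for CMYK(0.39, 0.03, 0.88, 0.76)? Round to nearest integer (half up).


R = 255 × (1-C) × (1-K) = 255 × 0.61 × 0.24 = 37.332 → 37
G = 255 × (1-M) × (1-K) = 255 × 0.97 × 0.24 = 59.364 → 59
B = 255 × (1-Y) × (1-K) = 255 × 0.12 × 0.24 = 7.344 → 7
= RGB(37, 59, 7)


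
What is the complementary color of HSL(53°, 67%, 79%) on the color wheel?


Complement = opposite side of color wheel = hue + 180°
H' = (53 + 180) mod 360 = 233°
S and L unchanged.
= HSL(233°, 67%, 79%)


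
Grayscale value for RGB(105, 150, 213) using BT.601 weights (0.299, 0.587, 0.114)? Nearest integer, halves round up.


Gray = 0.299×R + 0.587×G + 0.114×B
Gray = 0.299×105 + 0.587×150 + 0.114×213
Gray = 31.395 + 88.050 + 24.282
Gray = 143.727 → round half up → 144
Gray = 144


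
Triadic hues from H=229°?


Triadic: equally spaced at 120° intervals
H1 = 229°
H2 = (229 + 120) mod 360 = 349°
H3 = (229 + 240) mod 360 = 109°
Triadic = 229°, 349°, 109°


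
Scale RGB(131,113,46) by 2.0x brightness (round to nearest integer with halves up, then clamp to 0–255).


Multiply each channel by 2.0, round half up, clamp to [0, 255]
R: 131×2.0 = 262 → clamp → 255
G: 113×2.0 = 226
B: 46×2.0 = 92
= RGB(255, 226, 92)


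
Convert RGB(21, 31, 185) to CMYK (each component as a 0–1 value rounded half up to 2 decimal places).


R'=21/255≈0.0824, G'=31/255≈0.1216, B'=185/255≈0.7255
K = 1 - max(R',G',B') = 1 - 185/255 = 70/255 = 0.27450… → 0.27
(1-R'-K)/(1-K) simplifies to (max-R)/max with max = 185:
C = (185-21)/185 = 164/185 = 0.88648… → 0.89
M = (185-31)/185 = 154/185 = 0.83243… → 0.83
Y = (185-185)/185 = 0/185 = 0 → 0.00
= CMYK(0.89, 0.83, 0.00, 0.27)


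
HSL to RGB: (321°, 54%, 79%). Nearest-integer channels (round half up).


H=321°, S=0.54, L=0.79
C = (1-|2L-1|)×S = (1-|0.58|)×0.54 = 0.2268
H' = H/60 = 321/60 ≈ 5.3500; X = C×(1-|H' mod 2 - 1|) = 0.14742
m = L - C/2 = 0.79 - 0.1134 = 0.6766
Sector ⌊H'⌋ = 5 → (R',G',B') = (0.2268, 0.0, 0.14742)
RGB = ((R'+m)×255, (G'+m)×255, (B'+m)×255) = (230.367, 172.533, 210.1251)
Round half up → RGB(230, 173, 210)


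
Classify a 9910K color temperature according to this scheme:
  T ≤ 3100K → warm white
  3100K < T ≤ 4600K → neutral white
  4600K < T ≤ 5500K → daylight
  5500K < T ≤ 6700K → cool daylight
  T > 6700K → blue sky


Temperature: 9910K
9910K > 6700K → blue sky
Classification: blue sky


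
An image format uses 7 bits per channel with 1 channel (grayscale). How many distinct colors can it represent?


Total bits = 7 bits/channel × 1 channels = 7 bits
Distinct colors = 2^7
= 128 colors


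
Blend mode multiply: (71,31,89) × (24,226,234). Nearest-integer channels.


Multiply: C = A×B/255, rounded to nearest integer
R: 71×24/255 = 1704/255 ≈ 6.682 → 7
G: 31×226/255 = 7006/255 ≈ 27.475 → 27
B: 89×234/255 = 20826/255 ≈ 81.671 → 82
= RGB(7, 27, 82)


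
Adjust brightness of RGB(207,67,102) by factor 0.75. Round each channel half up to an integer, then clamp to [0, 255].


Multiply each channel by 0.75, round half up, clamp to [0, 255]
R: 207×0.75 = 155.25 → round → 155
G: 67×0.75 = 50.25 → round → 50
B: 102×0.75 = 76.5 → round → 77
= RGB(155, 50, 77)


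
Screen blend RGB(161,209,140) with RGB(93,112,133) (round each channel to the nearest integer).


Screen: C = 255 - (255-A)×(255-B)/255, rounded to nearest integer
R: 255 - (255-161)×(255-93)/255 = 255 - 15228/255 ≈ 255 - 59.718 = 195.282 → 195
G: 255 - (255-209)×(255-112)/255 = 255 - 6578/255 ≈ 255 - 25.796 = 229.204 → 229
B: 255 - (255-140)×(255-133)/255 = 255 - 14030/255 ≈ 255 - 55.020 = 199.980 → 200
= RGB(195, 229, 200)


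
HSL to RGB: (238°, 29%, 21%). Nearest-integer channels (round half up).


H=238°, S=0.29, L=0.21
C = (1-|2L-1|)×S = (1-|-0.58|)×0.29 = 0.1218
H' = H/60 = 238/60 ≈ 3.9667; X = C×(1-|H' mod 2 - 1|) = 0.00406
m = L - C/2 = 0.21 - 0.0609 = 0.1491
Sector ⌊H'⌋ = 3 → (R',G',B') = (0.0, 0.00406, 0.1218)
RGB = ((R'+m)×255, (G'+m)×255, (B'+m)×255) = (38.0205, 39.0558, 69.0795)
Round half up → RGB(38, 39, 69)


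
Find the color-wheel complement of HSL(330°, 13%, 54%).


Complement = opposite side of color wheel = hue + 180°
H' = (330 + 180) mod 360 = 150°
S and L unchanged.
= HSL(150°, 13%, 54%)


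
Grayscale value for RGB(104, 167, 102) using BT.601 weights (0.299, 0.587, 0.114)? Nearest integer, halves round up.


Gray = 0.299×R + 0.587×G + 0.114×B
Gray = 0.299×104 + 0.587×167 + 0.114×102
Gray = 31.096 + 98.029 + 11.628
Gray = 140.753 → round half up → 141
Gray = 141


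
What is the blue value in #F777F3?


Color: #F777F3
R = F7 = 247
G = 77 = 119
B = F3 = 243
Blue = 243


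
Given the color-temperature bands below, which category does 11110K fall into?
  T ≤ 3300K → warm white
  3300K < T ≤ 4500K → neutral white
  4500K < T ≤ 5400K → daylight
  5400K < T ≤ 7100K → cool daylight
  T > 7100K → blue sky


Temperature: 11110K
11110K > 7100K → blue sky
Classification: blue sky


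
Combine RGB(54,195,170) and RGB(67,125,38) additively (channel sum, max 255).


Additive: each channel = min(255, C₁+C₂)
R: 54+67 = 121 → 121
G: 195+125 = 320 → 255
B: 170+38 = 208 → 208
= RGB(121, 255, 208)


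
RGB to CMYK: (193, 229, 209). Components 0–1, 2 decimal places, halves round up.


R'=193/255≈0.7569, G'=229/255≈0.8980, B'=209/255≈0.8196
K = 1 - max(R',G',B') = 1 - 229/255 = 26/255 = 0.10196… → 0.10
(1-R'-K)/(1-K) simplifies to (max-R)/max with max = 229:
C = (229-193)/229 = 36/229 = 0.15720… → 0.16
M = (229-229)/229 = 0/229 = 0 → 0.00
Y = (229-209)/229 = 20/229 = 0.08733… → 0.09
= CMYK(0.16, 0.00, 0.09, 0.10)


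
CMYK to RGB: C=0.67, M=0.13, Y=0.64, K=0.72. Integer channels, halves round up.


R = 255 × (1-C) × (1-K) = 255 × 0.33 × 0.28 = 23.562 → 24
G = 255 × (1-M) × (1-K) = 255 × 0.87 × 0.28 = 62.118 → 62
B = 255 × (1-Y) × (1-K) = 255 × 0.36 × 0.28 = 25.704 → 26
= RGB(24, 62, 26)


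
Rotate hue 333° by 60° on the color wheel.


New hue = (H + rotation) mod 360
New hue = (333 + 60) mod 360
= 393 mod 360
= 33°


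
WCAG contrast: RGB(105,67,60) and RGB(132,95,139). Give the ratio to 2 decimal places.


Linearize each sRGB channel c=v/255: c/12.92 if c ≤ 0.04045 else ((c+0.055)/1.055)^2.4
L = 0.2126×R_lin + 0.7152×G_lin + 0.0722×B_lin
Color 1 (105,67,60):
  R=105: 105/255≈0.4118 > 0.04045 → ((0.4118+0.055)/1.055)^2.4 ≈ 0.14126
  G=67: 67/255≈0.2627 > 0.04045 → ((0.2627+0.055)/1.055)^2.4 ≈ 0.05613
  B=60: 60/255≈0.2353 > 0.04045 → ((0.2353+0.055)/1.055)^2.4 ≈ 0.04519
  L1 = 0.2126×0.14126 + 0.7152×0.05613 + 0.0722×0.04519 ≈ 0.07344
Color 2 (132,95,139):
  R=132: 132/255≈0.5176 > 0.04045 → ((0.5176+0.055)/1.055)^2.4 ≈ 0.23074
  G=95: 95/255≈0.3725 > 0.04045 → ((0.3725+0.055)/1.055)^2.4 ≈ 0.11444
  B=139: 139/255≈0.5451 > 0.04045 → ((0.5451+0.055)/1.055)^2.4 ≈ 0.25818
  L2 = 0.2126×0.23074 + 0.7152×0.11444 + 0.0722×0.25818 ≈ 0.14954
Lighter = 0.14954, Darker = 0.07344
Ratio = (L_lighter + 0.05) / (L_darker + 0.05)
Ratio = (0.14954 + 0.05) / (0.07344 + 0.05) = 0.19954 / 0.12344 ≈ 1.6165
Ratio ≈ 1.62:1


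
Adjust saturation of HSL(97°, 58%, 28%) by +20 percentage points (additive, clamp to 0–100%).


Original S = 58%
Adjustment = +20 percentage points
New S = 58 + (20) = 78
Clamp to [0, 100] → 78
= HSL(97°, 78%, 28%)


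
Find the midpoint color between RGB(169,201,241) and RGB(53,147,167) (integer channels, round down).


Midpoint: each channel = ⌊(C₁+C₂)/2⌋
R: ⌊(169+53)/2⌋ = 111
G: ⌊(201+147)/2⌋ = 174
B: ⌊(241+167)/2⌋ = 204
= RGB(111, 174, 204)


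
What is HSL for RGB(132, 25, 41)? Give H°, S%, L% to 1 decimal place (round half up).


Normalize: R'=132/255≈0.5176, G'=25/255≈0.0980, B'=41/255≈0.1608
Max=132/255, Min=25/255, Δ=Max-Min=107/255
L = (Max+Min)/2 = (132+25)/510 = 157/510 = 0.30784… → L = 30.8%
L ≤ 0.5 → S = Δ/(Max+Min) = 107/(132+25) = 107/157 = 0.68152… → S = 68.2%
(the 1/255 factors cancel in S and H, so raw channel differences can be used)
Max is R' → H = 60 × (((G-B)/Δ) mod 6) = 60 × (((25-41)/107) mod 6)
  (-16)/107 = -0.1495…; negative, so add 6 → 5.8504…
  H = 60 × 5.8504… = 351.028…° → H = 351.0°
= HSL(351.0°, 68.2%, 30.8%)


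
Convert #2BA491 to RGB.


2B → 43 (R)
A4 → 164 (G)
91 → 145 (B)
= RGB(43, 164, 145)


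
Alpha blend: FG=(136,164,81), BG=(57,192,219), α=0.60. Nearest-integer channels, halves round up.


C = α×F + (1-α)×B, with 1-α = 0.40
R: 0.60×136 + 0.40×57 = 81.60 + 22.80 = 104.40 → 104
G: 0.60×164 + 0.40×192 = 98.40 + 76.80 = 175.20 → 175
B: 0.60×81 + 0.40×219 = 48.60 + 87.60 = 136.20 → 136
= RGB(104, 175, 136)


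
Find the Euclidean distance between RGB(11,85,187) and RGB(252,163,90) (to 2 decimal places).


d = √[(R₁-R₂)² + (G₁-G₂)² + (B₁-B₂)²]
d = √[(11-252)² + (85-163)² + (187-90)²]
d = √[58081 + 6084 + 9409]
d = √73574
d ≈ 271.25


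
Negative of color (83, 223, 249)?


Invert: (255-R, 255-G, 255-B)
R: 255-83 = 172
G: 255-223 = 32
B: 255-249 = 6
= RGB(172, 32, 6)


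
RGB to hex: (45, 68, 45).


R = 45 → 2D (hex)
G = 68 → 44 (hex)
B = 45 → 2D (hex)
Hex = #2D442D


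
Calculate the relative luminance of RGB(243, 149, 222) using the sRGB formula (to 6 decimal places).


Linearize each channel (sRGB transfer function): c = v/255; c_lin = c/12.92 if c ≤ 0.04045, else ((c+0.055)/1.055)^2.4
  R: 243/255 ≈ 0.952941 > 0.04045 → ((0.952941+0.055)/1.055)^2.4 ≈ 0.896269
  G: 149/255 ≈ 0.584314 > 0.04045 → ((0.584314+0.055)/1.055)^2.4 ≈ 0.300544
  B: 222/255 ≈ 0.870588 > 0.04045 → ((0.870588+0.055)/1.055)^2.4 ≈ 0.730461
R_lin = 0.896269, G_lin = 0.300544, B_lin = 0.730461
L = 0.2126×R + 0.7152×G + 0.0722×B
L = 0.2126×0.896269 + 0.7152×0.300544 + 0.0722×0.730461
L ≈ 0.458235


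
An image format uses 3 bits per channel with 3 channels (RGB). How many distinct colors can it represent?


Total bits = 3 bits/channel × 3 channels = 9 bits
Distinct colors = 2^9
= 512 colors


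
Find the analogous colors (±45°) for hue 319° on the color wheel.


Base hue: 319°
Left analog: (319 - 45) mod 360 = 274°
Right analog: (319 + 45) mod 360 = 4°
Analogous hues = 274° and 4°


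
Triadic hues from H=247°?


Triadic: equally spaced at 120° intervals
H1 = 247°
H2 = (247 + 120) mod 360 = 7°
H3 = (247 + 240) mod 360 = 127°
Triadic = 247°, 7°, 127°


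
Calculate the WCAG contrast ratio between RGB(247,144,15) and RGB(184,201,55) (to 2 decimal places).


Linearize each sRGB channel c=v/255: c/12.92 if c ≤ 0.04045 else ((c+0.055)/1.055)^2.4
L = 0.2126×R_lin + 0.7152×G_lin + 0.0722×B_lin
Color 1 (247,144,15):
  R=247: 247/255≈0.9686 > 0.04045 → ((0.9686+0.055)/1.055)^2.4 ≈ 0.93011
  G=144: 144/255≈0.5647 > 0.04045 → ((0.5647+0.055)/1.055)^2.4 ≈ 0.27889
  B=15: 15/255≈0.0588 > 0.04045 → ((0.0588+0.055)/1.055)^2.4 ≈ 0.00478
  L1 = 0.2126×0.93011 + 0.7152×0.27889 + 0.0722×0.00478 ≈ 0.39755
Color 2 (184,201,55):
  R=184: 184/255≈0.7216 > 0.04045 → ((0.7216+0.055)/1.055)^2.4 ≈ 0.47932
  G=201: 201/255≈0.7882 > 0.04045 → ((0.7882+0.055)/1.055)^2.4 ≈ 0.58408
  B=55: 55/255≈0.2157 > 0.04045 → ((0.2157+0.055)/1.055)^2.4 ≈ 0.03820
  L2 = 0.2126×0.47932 + 0.7152×0.58408 + 0.0722×0.03820 ≈ 0.52239
Lighter = 0.52239, Darker = 0.39755
Ratio = (L_lighter + 0.05) / (L_darker + 0.05)
Ratio = (0.52239 + 0.05) / (0.39755 + 0.05) = 0.57239 / 0.44755 ≈ 1.2789
Ratio ≈ 1.28:1


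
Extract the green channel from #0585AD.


Color: #0585AD
R = 05 = 5
G = 85 = 133
B = AD = 173
Green = 133


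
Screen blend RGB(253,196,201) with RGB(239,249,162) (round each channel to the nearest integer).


Screen: C = 255 - (255-A)×(255-B)/255, rounded to nearest integer
R: 255 - (255-253)×(255-239)/255 = 255 - 32/255 ≈ 255 - 0.125 = 254.875 → 255
G: 255 - (255-196)×(255-249)/255 = 255 - 354/255 ≈ 255 - 1.388 = 253.612 → 254
B: 255 - (255-201)×(255-162)/255 = 255 - 5022/255 ≈ 255 - 19.694 = 235.306 → 235
= RGB(255, 254, 235)


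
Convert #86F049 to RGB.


86 → 134 (R)
F0 → 240 (G)
49 → 73 (B)
= RGB(134, 240, 73)


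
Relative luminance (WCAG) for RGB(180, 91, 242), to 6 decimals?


Linearize each channel (sRGB transfer function): c = v/255; c_lin = c/12.92 if c ≤ 0.04045, else ((c+0.055)/1.055)^2.4
  R: 180/255 ≈ 0.705882 > 0.04045 → ((0.705882+0.055)/1.055)^2.4 ≈ 0.456411
  G: 91/255 ≈ 0.356863 > 0.04045 → ((0.356863+0.055)/1.055)^2.4 ≈ 0.104616
  B: 242/255 ≈ 0.949020 > 0.04045 → ((0.949020+0.055)/1.055)^2.4 ≈ 0.887923
R_lin = 0.456411, G_lin = 0.104616, B_lin = 0.887923
L = 0.2126×R + 0.7152×G + 0.0722×B
L = 0.2126×0.456411 + 0.7152×0.104616 + 0.0722×0.887923
L ≈ 0.235963


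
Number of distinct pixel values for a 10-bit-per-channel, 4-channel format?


Total bits = 10 bits/channel × 4 channels = 40 bits
Distinct pixel values = 2^40
= 1,099,511,627,776 pixel values


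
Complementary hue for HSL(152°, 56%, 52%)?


Complement = opposite side of color wheel = hue + 180°
H' = (152 + 180) mod 360 = 332°
S and L unchanged.
= HSL(332°, 56%, 52%)


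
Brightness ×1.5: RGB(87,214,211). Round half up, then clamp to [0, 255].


Multiply each channel by 1.5, round half up, clamp to [0, 255]
R: 87×1.5 = 130.5 → round → 131
G: 214×1.5 = 321 → clamp → 255
B: 211×1.5 = 316.5 → round → 317 → clamp → 255
= RGB(131, 255, 255)


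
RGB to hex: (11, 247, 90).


R = 11 → 0B (hex)
G = 247 → F7 (hex)
B = 90 → 5A (hex)
Hex = #0BF75A


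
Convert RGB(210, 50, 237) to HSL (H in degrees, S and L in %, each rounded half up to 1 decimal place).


Normalize: R'=210/255≈0.8235, G'=50/255≈0.1961, B'=237/255≈0.9294
Max=237/255, Min=50/255, Δ=Max-Min=187/255
L = (Max+Min)/2 = (237+50)/510 = 287/510 = 0.56274… → L = 56.3%
L > 0.5 → S = Δ/(2-Max-Min) = 187/(510-237-50) = 187/223 = 0.83856… → S = 83.9%
(the 1/255 factors cancel in S and H, so raw channel differences can be used)
Max is B' → H = 60 × ((R-G)/Δ + 4) = 60 × ((210-50)/187 + 4)
  160/187 + 4 = 0.8556… + 4 = 4.8556…
  H = 60 × 4.8556… = 291.336…° → H = 291.3°
= HSL(291.3°, 83.9%, 56.3%)


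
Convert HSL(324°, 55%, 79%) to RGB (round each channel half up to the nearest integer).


H=324°, S=0.55, L=0.79
C = (1-|2L-1|)×S = (1-|0.58|)×0.55 = 0.231
H' = H/60 = 324/60 ≈ 5.4000; X = C×(1-|H' mod 2 - 1|) = 0.1386
m = L - C/2 = 0.79 - 0.1155 = 0.6745
Sector ⌊H'⌋ = 5 → (R',G',B') = (0.231, 0.0, 0.1386)
RGB = ((R'+m)×255, (G'+m)×255, (B'+m)×255) = (230.9025, 171.9975, 207.3405)
Round half up → RGB(231, 172, 207)


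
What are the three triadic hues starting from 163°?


Triadic: equally spaced at 120° intervals
H1 = 163°
H2 = (163 + 120) mod 360 = 283°
H3 = (163 + 240) mod 360 = 43°
Triadic = 163°, 283°, 43°


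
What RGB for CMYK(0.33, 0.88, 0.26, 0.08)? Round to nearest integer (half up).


R = 255 × (1-C) × (1-K) = 255 × 0.67 × 0.92 = 157.182 → 157
G = 255 × (1-M) × (1-K) = 255 × 0.12 × 0.92 = 28.152 → 28
B = 255 × (1-Y) × (1-K) = 255 × 0.74 × 0.92 = 173.604 → 174
= RGB(157, 28, 174)


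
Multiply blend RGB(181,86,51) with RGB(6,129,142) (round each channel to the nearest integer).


Multiply: C = A×B/255, rounded to nearest integer
R: 181×6/255 = 1086/255 ≈ 4.259 → 4
G: 86×129/255 = 11094/255 ≈ 43.506 → 44
B: 51×142/255 = 7242/255 ≈ 28.400 → 28
= RGB(4, 44, 28)


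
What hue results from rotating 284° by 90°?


New hue = (H + rotation) mod 360
New hue = (284 + 90) mod 360
= 374 mod 360
= 14°


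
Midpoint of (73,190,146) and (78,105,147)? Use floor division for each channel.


Midpoint: each channel = ⌊(C₁+C₂)/2⌋
R: ⌊(73+78)/2⌋ = 75
G: ⌊(190+105)/2⌋ = 147
B: ⌊(146+147)/2⌋ = 146
= RGB(75, 147, 146)


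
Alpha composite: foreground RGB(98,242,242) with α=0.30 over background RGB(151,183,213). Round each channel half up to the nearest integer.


C = α×F + (1-α)×B, with 1-α = 0.70
R: 0.30×98 + 0.70×151 = 29.40 + 105.70 = 135.10 → 135
G: 0.30×242 + 0.70×183 = 72.60 + 128.10 = 200.70 → 201
B: 0.30×242 + 0.70×213 = 72.60 + 149.10 = 221.70 → 222
= RGB(135, 201, 222)


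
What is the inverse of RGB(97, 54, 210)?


Invert: (255-R, 255-G, 255-B)
R: 255-97 = 158
G: 255-54 = 201
B: 255-210 = 45
= RGB(158, 201, 45)


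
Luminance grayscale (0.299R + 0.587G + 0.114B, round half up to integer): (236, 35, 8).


Gray = 0.299×R + 0.587×G + 0.114×B
Gray = 0.299×236 + 0.587×35 + 0.114×8
Gray = 70.564 + 20.545 + 0.912
Gray = 92.021 → round half up → 92
Gray = 92


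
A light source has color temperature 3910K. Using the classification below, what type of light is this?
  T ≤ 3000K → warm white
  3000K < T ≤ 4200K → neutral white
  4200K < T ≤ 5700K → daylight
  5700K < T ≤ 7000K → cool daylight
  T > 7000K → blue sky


Temperature: 3910K
3000K < 3910K ≤ 4200K → neutral white
Classification: neutral white


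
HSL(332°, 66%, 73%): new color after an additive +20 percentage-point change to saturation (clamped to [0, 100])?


Original S = 66%
Adjustment = +20 percentage points
New S = 66 + (20) = 86
Clamp to [0, 100] → 86
= HSL(332°, 86%, 73%)


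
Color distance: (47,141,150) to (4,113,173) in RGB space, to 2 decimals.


d = √[(R₁-R₂)² + (G₁-G₂)² + (B₁-B₂)²]
d = √[(47-4)² + (141-113)² + (150-173)²]
d = √[1849 + 784 + 529]
d = √3162
d ≈ 56.23


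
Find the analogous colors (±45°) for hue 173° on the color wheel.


Base hue: 173°
Left analog: (173 - 45) mod 360 = 128°
Right analog: (173 + 45) mod 360 = 218°
Analogous hues = 128° and 218°


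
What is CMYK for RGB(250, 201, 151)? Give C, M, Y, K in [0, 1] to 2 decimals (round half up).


R'=250/255≈0.9804, G'=201/255≈0.7882, B'=151/255≈0.5922
K = 1 - max(R',G',B') = 1 - 250/255 = 5/255 = 0.01960… → 0.02
(1-R'-K)/(1-K) simplifies to (max-R)/max with max = 250:
C = (250-250)/250 = 0/250 = 0 → 0.00
M = (250-201)/250 = 49/250 = 0.196 → 0.20
Y = (250-151)/250 = 99/250 = 0.396 → 0.40
= CMYK(0.00, 0.20, 0.40, 0.02)


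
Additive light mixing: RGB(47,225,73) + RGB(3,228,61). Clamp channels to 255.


Additive: each channel = min(255, C₁+C₂)
R: 47+3 = 50 → 50
G: 225+228 = 453 → 255
B: 73+61 = 134 → 134
= RGB(50, 255, 134)


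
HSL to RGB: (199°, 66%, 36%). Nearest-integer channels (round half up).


H=199°, S=0.66, L=0.36
C = (1-|2L-1|)×S = (1-|-0.28|)×0.66 = 0.4752
H' = H/60 = 199/60 ≈ 3.3167; X = C×(1-|H' mod 2 - 1|) = 0.32472
m = L - C/2 = 0.36 - 0.2376 = 0.1224
Sector ⌊H'⌋ = 3 → (R',G',B') = (0.0, 0.32472, 0.4752)
RGB = ((R'+m)×255, (G'+m)×255, (B'+m)×255) = (31.212, 114.0156, 152.388)
Round half up → RGB(31, 114, 152)


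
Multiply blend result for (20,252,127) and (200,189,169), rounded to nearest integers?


Multiply: C = A×B/255, rounded to nearest integer
R: 20×200/255 = 4000/255 ≈ 15.686 → 16
G: 252×189/255 = 47628/255 ≈ 186.776 → 187
B: 127×169/255 = 21463/255 ≈ 84.169 → 84
= RGB(16, 187, 84)


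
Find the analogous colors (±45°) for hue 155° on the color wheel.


Base hue: 155°
Left analog: (155 - 45) mod 360 = 110°
Right analog: (155 + 45) mod 360 = 200°
Analogous hues = 110° and 200°


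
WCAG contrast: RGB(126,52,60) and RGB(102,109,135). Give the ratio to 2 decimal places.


Linearize each sRGB channel c=v/255: c/12.92 if c ≤ 0.04045 else ((c+0.055)/1.055)^2.4
L = 0.2126×R_lin + 0.7152×G_lin + 0.0722×B_lin
Color 1 (126,52,60):
  R=126: 126/255≈0.4941 > 0.04045 → ((0.4941+0.055)/1.055)^2.4 ≈ 0.20864
  G=52: 52/255≈0.2039 > 0.04045 → ((0.2039+0.055)/1.055)^2.4 ≈ 0.03434
  B=60: 60/255≈0.2353 > 0.04045 → ((0.2353+0.055)/1.055)^2.4 ≈ 0.04519
  L1 = 0.2126×0.20864 + 0.7152×0.03434 + 0.0722×0.04519 ≈ 0.07218
Color 2 (102,109,135):
  R=102: 102/255≈0.4000 > 0.04045 → ((0.4000+0.055)/1.055)^2.4 ≈ 0.13287
  G=109: 109/255≈0.4275 > 0.04045 → ((0.4275+0.055)/1.055)^2.4 ≈ 0.15293
  B=135: 135/255≈0.5294 > 0.04045 → ((0.5294+0.055)/1.055)^2.4 ≈ 0.24228
  L2 = 0.2126×0.13287 + 0.7152×0.15293 + 0.0722×0.24228 ≈ 0.15511
Lighter = 0.15511, Darker = 0.07218
Ratio = (L_lighter + 0.05) / (L_darker + 0.05)
Ratio = (0.15511 + 0.05) / (0.07218 + 0.05) = 0.20511 / 0.12218 ≈ 1.6788
Ratio ≈ 1.68:1


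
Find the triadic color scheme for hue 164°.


Triadic: equally spaced at 120° intervals
H1 = 164°
H2 = (164 + 120) mod 360 = 284°
H3 = (164 + 240) mod 360 = 44°
Triadic = 164°, 284°, 44°


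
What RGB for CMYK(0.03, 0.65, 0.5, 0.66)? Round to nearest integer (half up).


R = 255 × (1-C) × (1-K) = 255 × 0.97 × 0.34 = 84.099 → 84
G = 255 × (1-M) × (1-K) = 255 × 0.35 × 0.34 = 30.345 → 30
B = 255 × (1-Y) × (1-K) = 255 × 0.50 × 0.34 = 43.35 → 43
= RGB(84, 30, 43)


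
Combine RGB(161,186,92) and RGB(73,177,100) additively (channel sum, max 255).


Additive: each channel = min(255, C₁+C₂)
R: 161+73 = 234 → 234
G: 186+177 = 363 → 255
B: 92+100 = 192 → 192
= RGB(234, 255, 192)


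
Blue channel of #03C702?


Color: #03C702
R = 03 = 3
G = C7 = 199
B = 02 = 2
Blue = 2


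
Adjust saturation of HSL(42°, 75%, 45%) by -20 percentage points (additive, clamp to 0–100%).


Original S = 75%
Adjustment = -20 percentage points
New S = 75 + (-20) = 55
Clamp to [0, 100] → 55
= HSL(42°, 55%, 45%)


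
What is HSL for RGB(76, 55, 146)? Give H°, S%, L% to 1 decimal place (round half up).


Normalize: R'=76/255≈0.2980, G'=55/255≈0.2157, B'=146/255≈0.5725
Max=146/255, Min=55/255, Δ=Max-Min=91/255
L = (Max+Min)/2 = (146+55)/510 = 201/510 = 0.39411… → L = 39.4%
L ≤ 0.5 → S = Δ/(Max+Min) = 91/(146+55) = 91/201 = 0.45273… → S = 45.3%
(the 1/255 factors cancel in S and H, so raw channel differences can be used)
Max is B' → H = 60 × ((R-G)/Δ + 4) = 60 × ((76-55)/91 + 4)
  21/91 + 4 = 0.2307… + 4 = 4.2307…
  H = 60 × 4.2307… = 253.846…° → H = 253.8°
= HSL(253.8°, 45.3%, 39.4%)


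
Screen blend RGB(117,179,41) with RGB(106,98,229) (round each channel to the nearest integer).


Screen: C = 255 - (255-A)×(255-B)/255, rounded to nearest integer
R: 255 - (255-117)×(255-106)/255 = 255 - 20562/255 ≈ 255 - 80.635 = 174.365 → 174
G: 255 - (255-179)×(255-98)/255 = 255 - 11932/255 ≈ 255 - 46.792 = 208.208 → 208
B: 255 - (255-41)×(255-229)/255 = 255 - 5564/255 ≈ 255 - 21.820 = 233.180 → 233
= RGB(174, 208, 233)


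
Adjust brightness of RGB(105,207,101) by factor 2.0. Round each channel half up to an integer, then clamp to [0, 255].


Multiply each channel by 2.0, round half up, clamp to [0, 255]
R: 105×2.0 = 210
G: 207×2.0 = 414 → clamp → 255
B: 101×2.0 = 202
= RGB(210, 255, 202)


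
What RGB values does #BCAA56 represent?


BC → 188 (R)
AA → 170 (G)
56 → 86 (B)
= RGB(188, 170, 86)


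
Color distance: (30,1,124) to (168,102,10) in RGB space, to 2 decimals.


d = √[(R₁-R₂)² + (G₁-G₂)² + (B₁-B₂)²]
d = √[(30-168)² + (1-102)² + (124-10)²]
d = √[19044 + 10201 + 12996]
d = √42241
d ≈ 205.53


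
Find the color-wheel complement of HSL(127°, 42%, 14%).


Complement = opposite side of color wheel = hue + 180°
H' = (127 + 180) mod 360 = 307°
S and L unchanged.
= HSL(307°, 42%, 14%)


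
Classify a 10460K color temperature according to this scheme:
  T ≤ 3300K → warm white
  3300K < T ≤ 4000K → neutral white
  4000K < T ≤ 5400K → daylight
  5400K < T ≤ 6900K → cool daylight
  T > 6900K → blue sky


Temperature: 10460K
10460K > 6900K → blue sky
Classification: blue sky


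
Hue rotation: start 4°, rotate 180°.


New hue = (H + rotation) mod 360
New hue = (4 + 180) mod 360
= 184 mod 360
= 184°


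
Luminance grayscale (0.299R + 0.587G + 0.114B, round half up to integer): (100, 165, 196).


Gray = 0.299×R + 0.587×G + 0.114×B
Gray = 0.299×100 + 0.587×165 + 0.114×196
Gray = 29.900 + 96.855 + 22.344
Gray = 149.099 → round half up → 149
Gray = 149


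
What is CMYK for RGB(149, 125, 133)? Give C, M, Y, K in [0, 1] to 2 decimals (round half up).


R'=149/255≈0.5843, G'=125/255≈0.4902, B'=133/255≈0.5216
K = 1 - max(R',G',B') = 1 - 149/255 = 106/255 = 0.41568… → 0.42
(1-R'-K)/(1-K) simplifies to (max-R)/max with max = 149:
C = (149-149)/149 = 0/149 = 0 → 0.00
M = (149-125)/149 = 24/149 = 0.16107… → 0.16
Y = (149-133)/149 = 16/149 = 0.10738… → 0.11
= CMYK(0.00, 0.16, 0.11, 0.42)


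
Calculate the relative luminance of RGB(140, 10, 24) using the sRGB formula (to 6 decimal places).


Linearize each channel (sRGB transfer function): c = v/255; c_lin = c/12.92 if c ≤ 0.04045, else ((c+0.055)/1.055)^2.4
  R: 140/255 ≈ 0.549020 > 0.04045 → ((0.549020+0.055)/1.055)^2.4 ≈ 0.262251
  G: 10/255 ≈ 0.039216 ≤ 0.04045 → 0.039216/12.92 ≈ 0.003035
  B: 24/255 ≈ 0.094118 > 0.04045 → ((0.094118+0.055)/1.055)^2.4 ≈ 0.009134
R_lin = 0.262251, G_lin = 0.003035, B_lin = 0.009134
L = 0.2126×R + 0.7152×G + 0.0722×B
L = 0.2126×0.262251 + 0.7152×0.003035 + 0.0722×0.009134
L ≈ 0.058585


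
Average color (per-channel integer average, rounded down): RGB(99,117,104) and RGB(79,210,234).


Midpoint: each channel = ⌊(C₁+C₂)/2⌋
R: ⌊(99+79)/2⌋ = 89
G: ⌊(117+210)/2⌋ = 163
B: ⌊(104+234)/2⌋ = 169
= RGB(89, 163, 169)


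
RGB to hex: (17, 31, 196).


R = 17 → 11 (hex)
G = 31 → 1F (hex)
B = 196 → C4 (hex)
Hex = #111FC4


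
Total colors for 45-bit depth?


Colors = 2^bits = 2^45
= 35,184,372,088,832 colors


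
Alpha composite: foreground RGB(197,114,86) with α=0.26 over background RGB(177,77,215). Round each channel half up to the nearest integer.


C = α×F + (1-α)×B, with 1-α = 0.74
R: 0.26×197 + 0.74×177 = 51.22 + 130.98 = 182.20 → 182
G: 0.26×114 + 0.74×77 = 29.64 + 56.98 = 86.62 → 87
B: 0.26×86 + 0.74×215 = 22.36 + 159.10 = 181.46 → 181
= RGB(182, 87, 181)


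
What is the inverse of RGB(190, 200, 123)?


Invert: (255-R, 255-G, 255-B)
R: 255-190 = 65
G: 255-200 = 55
B: 255-123 = 132
= RGB(65, 55, 132)


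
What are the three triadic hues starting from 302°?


Triadic: equally spaced at 120° intervals
H1 = 302°
H2 = (302 + 120) mod 360 = 62°
H3 = (302 + 240) mod 360 = 182°
Triadic = 302°, 62°, 182°


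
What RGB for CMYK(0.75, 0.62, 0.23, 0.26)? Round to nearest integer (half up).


R = 255 × (1-C) × (1-K) = 255 × 0.25 × 0.74 = 47.175 → 47
G = 255 × (1-M) × (1-K) = 255 × 0.38 × 0.74 = 71.706 → 72
B = 255 × (1-Y) × (1-K) = 255 × 0.77 × 0.74 = 145.299 → 145
= RGB(47, 72, 145)


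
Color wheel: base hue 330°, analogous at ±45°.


Base hue: 330°
Left analog: (330 - 45) mod 360 = 285°
Right analog: (330 + 45) mod 360 = 15°
Analogous hues = 285° and 15°


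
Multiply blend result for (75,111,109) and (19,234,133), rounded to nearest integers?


Multiply: C = A×B/255, rounded to nearest integer
R: 75×19/255 = 1425/255 ≈ 5.588 → 6
G: 111×234/255 = 25974/255 ≈ 101.859 → 102
B: 109×133/255 = 14497/255 ≈ 56.851 → 57
= RGB(6, 102, 57)


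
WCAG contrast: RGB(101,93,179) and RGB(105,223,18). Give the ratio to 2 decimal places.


Linearize each sRGB channel c=v/255: c/12.92 if c ≤ 0.04045 else ((c+0.055)/1.055)^2.4
L = 0.2126×R_lin + 0.7152×G_lin + 0.0722×B_lin
Color 1 (101,93,179):
  R=101: 101/255≈0.3961 > 0.04045 → ((0.3961+0.055)/1.055)^2.4 ≈ 0.13014
  G=93: 93/255≈0.3647 > 0.04045 → ((0.3647+0.055)/1.055)^2.4 ≈ 0.10946
  B=179: 179/255≈0.7020 > 0.04045 → ((0.7020+0.055)/1.055)^2.4 ≈ 0.45079
  L1 = 0.2126×0.13014 + 0.7152×0.10946 + 0.0722×0.45079 ≈ 0.13850
Color 2 (105,223,18):
  R=105: 105/255≈0.4118 > 0.04045 → ((0.4118+0.055)/1.055)^2.4 ≈ 0.14126
  G=223: 223/255≈0.8745 > 0.04045 → ((0.8745+0.055)/1.055)^2.4 ≈ 0.73791
  B=18: 18/255≈0.0706 > 0.04045 → ((0.0706+0.055)/1.055)^2.4 ≈ 0.00605
  L2 = 0.2126×0.14126 + 0.7152×0.73791 + 0.0722×0.00605 ≈ 0.55822
Lighter = 0.55822, Darker = 0.13850
Ratio = (L_lighter + 0.05) / (L_darker + 0.05)
Ratio = (0.55822 + 0.05) / (0.13850 + 0.05) = 0.60822 / 0.18850 ≈ 3.2266
Ratio ≈ 3.23:1


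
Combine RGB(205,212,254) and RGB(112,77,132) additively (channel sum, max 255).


Additive: each channel = min(255, C₁+C₂)
R: 205+112 = 317 → 255
G: 212+77 = 289 → 255
B: 254+132 = 386 → 255
= RGB(255, 255, 255)


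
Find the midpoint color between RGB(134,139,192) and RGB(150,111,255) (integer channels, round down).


Midpoint: each channel = ⌊(C₁+C₂)/2⌋
R: ⌊(134+150)/2⌋ = 142
G: ⌊(139+111)/2⌋ = 125
B: ⌊(192+255)/2⌋ = 223
= RGB(142, 125, 223)


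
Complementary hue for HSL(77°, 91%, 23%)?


Complement = opposite side of color wheel = hue + 180°
H' = (77 + 180) mod 360 = 257°
S and L unchanged.
= HSL(257°, 91%, 23%)


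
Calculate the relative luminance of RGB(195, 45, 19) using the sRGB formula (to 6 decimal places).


Linearize each channel (sRGB transfer function): c = v/255; c_lin = c/12.92 if c ≤ 0.04045, else ((c+0.055)/1.055)^2.4
  R: 195/255 ≈ 0.764706 > 0.04045 → ((0.764706+0.055)/1.055)^2.4 ≈ 0.545724
  G: 45/255 ≈ 0.176471 > 0.04045 → ((0.176471+0.055)/1.055)^2.4 ≈ 0.026241
  B: 19/255 ≈ 0.074510 > 0.04045 → ((0.074510+0.055)/1.055)^2.4 ≈ 0.006512
R_lin = 0.545724, G_lin = 0.026241, B_lin = 0.006512
L = 0.2126×R + 0.7152×G + 0.0722×B
L = 0.2126×0.545724 + 0.7152×0.026241 + 0.0722×0.006512
L ≈ 0.135259


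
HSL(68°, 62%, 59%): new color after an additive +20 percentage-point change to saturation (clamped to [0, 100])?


Original S = 62%
Adjustment = +20 percentage points
New S = 62 + (20) = 82
Clamp to [0, 100] → 82
= HSL(68°, 82%, 59%)


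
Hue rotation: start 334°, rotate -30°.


New hue = (H + rotation) mod 360
New hue = (334 -30) mod 360
= 304 mod 360
= 304°


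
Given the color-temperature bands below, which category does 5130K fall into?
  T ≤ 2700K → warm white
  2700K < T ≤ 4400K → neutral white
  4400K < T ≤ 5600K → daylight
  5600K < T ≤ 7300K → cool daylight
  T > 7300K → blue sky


Temperature: 5130K
4400K < 5130K ≤ 5600K → daylight
Classification: daylight


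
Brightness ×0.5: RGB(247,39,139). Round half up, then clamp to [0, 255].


Multiply each channel by 0.5, round half up, clamp to [0, 255]
R: 247×0.5 = 123.5 → round → 124
G: 39×0.5 = 19.5 → round → 20
B: 139×0.5 = 69.5 → round → 70
= RGB(124, 20, 70)


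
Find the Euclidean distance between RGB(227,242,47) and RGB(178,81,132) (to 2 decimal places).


d = √[(R₁-R₂)² + (G₁-G₂)² + (B₁-B₂)²]
d = √[(227-178)² + (242-81)² + (47-132)²]
d = √[2401 + 25921 + 7225]
d = √35547
d ≈ 188.54


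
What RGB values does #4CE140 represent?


4C → 76 (R)
E1 → 225 (G)
40 → 64 (B)
= RGB(76, 225, 64)


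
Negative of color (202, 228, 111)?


Invert: (255-R, 255-G, 255-B)
R: 255-202 = 53
G: 255-228 = 27
B: 255-111 = 144
= RGB(53, 27, 144)


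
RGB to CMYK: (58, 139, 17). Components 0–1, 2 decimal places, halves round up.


R'=58/255≈0.2275, G'=139/255≈0.5451, B'=17/255≈0.0667
K = 1 - max(R',G',B') = 1 - 139/255 = 116/255 = 0.45490… → 0.45
(1-R'-K)/(1-K) simplifies to (max-R)/max with max = 139:
C = (139-58)/139 = 81/139 = 0.58273… → 0.58
M = (139-139)/139 = 0/139 = 0 → 0.00
Y = (139-17)/139 = 122/139 = 0.87769… → 0.88
= CMYK(0.58, 0.00, 0.88, 0.45)


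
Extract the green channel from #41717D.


Color: #41717D
R = 41 = 65
G = 71 = 113
B = 7D = 125
Green = 113


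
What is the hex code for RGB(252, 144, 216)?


R = 252 → FC (hex)
G = 144 → 90 (hex)
B = 216 → D8 (hex)
Hex = #FC90D8


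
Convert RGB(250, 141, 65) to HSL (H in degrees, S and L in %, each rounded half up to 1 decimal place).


Normalize: R'=250/255≈0.9804, G'=141/255≈0.5529, B'=65/255≈0.2549
Max=250/255, Min=65/255, Δ=Max-Min=185/255
L = (Max+Min)/2 = (250+65)/510 = 315/510 = 0.61764… → L = 61.8%
L > 0.5 → S = Δ/(2-Max-Min) = 185/(510-250-65) = 185/195 = 0.94871… → S = 94.9%
(the 1/255 factors cancel in S and H, so raw channel differences can be used)
Max is R' → H = 60 × (((G-B)/Δ) mod 6) = 60 × (((141-65)/185) mod 6)
  76/185 = 0.4108…
  H = 60 × 0.4108… = 24.648…° → H = 24.6°
= HSL(24.6°, 94.9%, 61.8%)


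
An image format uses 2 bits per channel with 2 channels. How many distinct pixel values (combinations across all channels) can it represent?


Total bits = 2 bits/channel × 2 channels = 4 bits
Distinct pixel values = 2^4
= 16 pixel values


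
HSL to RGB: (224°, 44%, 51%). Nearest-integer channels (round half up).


H=224°, S=0.44, L=0.51
C = (1-|2L-1|)×S = (1-|0.02|)×0.44 = 0.4312
H' = H/60 = 224/60 ≈ 3.7333; X = C×(1-|H' mod 2 - 1|) ≈ 0.1150
m = L - C/2 = 0.51 - 0.2156 = 0.2944
Sector ⌊H'⌋ = 3 → (R',G',B') = (0.0, ≈0.1150, 0.4312)
RGB = ((R'+m)×255, (G'+m)×255, (B'+m)×255) = (75.072, 104.3936, 185.028)
Round half up → RGB(75, 104, 185)


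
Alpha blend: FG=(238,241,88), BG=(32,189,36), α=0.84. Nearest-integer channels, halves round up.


C = α×F + (1-α)×B, with 1-α = 0.16
R: 0.84×238 + 0.16×32 = 199.92 + 5.12 = 205.04 → 205
G: 0.84×241 + 0.16×189 = 202.44 + 30.24 = 232.68 → 233
B: 0.84×88 + 0.16×36 = 73.92 + 5.76 = 79.68 → 80
= RGB(205, 233, 80)


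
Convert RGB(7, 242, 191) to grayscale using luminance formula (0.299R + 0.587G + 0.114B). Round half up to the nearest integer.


Gray = 0.299×R + 0.587×G + 0.114×B
Gray = 0.299×7 + 0.587×242 + 0.114×191
Gray = 2.093 + 142.054 + 21.774
Gray = 165.921 → round half up → 166
Gray = 166


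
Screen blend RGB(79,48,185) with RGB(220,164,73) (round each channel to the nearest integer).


Screen: C = 255 - (255-A)×(255-B)/255, rounded to nearest integer
R: 255 - (255-79)×(255-220)/255 = 255 - 6160/255 ≈ 255 - 24.157 = 230.843 → 231
G: 255 - (255-48)×(255-164)/255 = 255 - 18837/255 ≈ 255 - 73.871 = 181.129 → 181
B: 255 - (255-185)×(255-73)/255 = 255 - 12740/255 ≈ 255 - 49.961 = 205.039 → 205
= RGB(231, 181, 205)


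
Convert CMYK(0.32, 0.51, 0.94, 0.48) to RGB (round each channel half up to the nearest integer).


R = 255 × (1-C) × (1-K) = 255 × 0.68 × 0.52 = 90.168 → 90
G = 255 × (1-M) × (1-K) = 255 × 0.49 × 0.52 = 64.974 → 65
B = 255 × (1-Y) × (1-K) = 255 × 0.06 × 0.52 = 7.956 → 8
= RGB(90, 65, 8)
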